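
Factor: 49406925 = 3^1 * 5^2*191^1 * 3449^1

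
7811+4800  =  12611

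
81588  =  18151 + 63437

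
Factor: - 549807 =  - 3^1*131^1*1399^1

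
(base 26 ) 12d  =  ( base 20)1H1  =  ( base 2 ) 1011100101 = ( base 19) 210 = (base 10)741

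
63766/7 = 63766/7 = 9109.43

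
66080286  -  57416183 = 8664103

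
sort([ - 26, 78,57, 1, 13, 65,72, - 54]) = [ - 54, - 26, 1, 13 , 57, 65, 72, 78]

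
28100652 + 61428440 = 89529092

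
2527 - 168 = 2359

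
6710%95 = 60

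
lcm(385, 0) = 0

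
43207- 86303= - 43096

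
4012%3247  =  765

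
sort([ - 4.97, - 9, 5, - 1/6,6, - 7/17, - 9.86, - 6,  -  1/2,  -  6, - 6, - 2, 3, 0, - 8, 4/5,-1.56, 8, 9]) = [-9.86, - 9 , - 8,  -  6, - 6, - 6,- 4.97, - 2, - 1.56,-1/2,  -  7/17, - 1/6,0 , 4/5, 3, 5 , 6 , 8, 9]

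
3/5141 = 3/5141 = 0.00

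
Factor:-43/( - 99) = 3^( - 2)*11^( -1 )*43^1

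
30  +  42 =72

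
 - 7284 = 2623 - 9907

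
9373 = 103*91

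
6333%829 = 530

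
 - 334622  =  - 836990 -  - 502368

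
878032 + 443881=1321913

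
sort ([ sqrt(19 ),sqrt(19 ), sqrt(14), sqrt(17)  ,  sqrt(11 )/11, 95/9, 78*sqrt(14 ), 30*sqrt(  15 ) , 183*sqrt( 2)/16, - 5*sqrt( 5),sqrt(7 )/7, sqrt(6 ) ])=[  -  5*sqrt(5), sqrt( 11)/11 , sqrt(7 ) /7,sqrt(6),sqrt(14 ), sqrt(17), sqrt( 19), sqrt( 19), 95/9, 183*  sqrt ( 2 ) /16,30*sqrt(15),  78*sqrt(14 ) ]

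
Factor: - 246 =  - 2^1*3^1*41^1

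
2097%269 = 214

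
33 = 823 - 790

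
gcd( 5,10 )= 5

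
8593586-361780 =8231806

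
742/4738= 371/2369  =  0.16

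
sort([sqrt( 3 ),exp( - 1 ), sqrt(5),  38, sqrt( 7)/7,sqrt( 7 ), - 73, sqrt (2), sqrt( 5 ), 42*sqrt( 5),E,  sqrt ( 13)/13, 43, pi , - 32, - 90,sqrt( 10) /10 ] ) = [ - 90, -73,  -  32,sqrt(13)/13, sqrt (10 ) /10, exp(-1), sqrt(7 ) /7, sqrt(2 ),sqrt(3 ),sqrt(5 ), sqrt( 5), sqrt( 7)  ,  E,pi, 38, 43, 42*sqrt( 5 )] 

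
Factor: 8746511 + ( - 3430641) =2^1*5^1*7^1*75941^1 = 5315870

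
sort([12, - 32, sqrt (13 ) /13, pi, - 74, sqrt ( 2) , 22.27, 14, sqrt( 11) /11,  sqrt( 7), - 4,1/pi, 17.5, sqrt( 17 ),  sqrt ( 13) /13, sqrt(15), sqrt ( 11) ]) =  [ - 74,-32, - 4, sqrt( 13)/13, sqrt(13)/13, sqrt( 11)/11, 1/pi, sqrt( 2),sqrt ( 7), pi,sqrt( 11),sqrt(15 ), sqrt ( 17), 12, 14,17.5, 22.27]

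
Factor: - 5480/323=-2^3*5^1*17^( - 1)*19^( - 1 )*137^1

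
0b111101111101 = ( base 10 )3965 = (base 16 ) f7d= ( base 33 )3L5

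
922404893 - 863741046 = 58663847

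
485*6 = 2910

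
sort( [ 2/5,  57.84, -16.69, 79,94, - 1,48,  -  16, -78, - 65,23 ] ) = [ - 78, - 65, - 16.69,  -  16, - 1 , 2/5,23 , 48,57.84, 79,94]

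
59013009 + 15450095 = 74463104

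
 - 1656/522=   -  4 + 24/29 = - 3.17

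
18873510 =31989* 590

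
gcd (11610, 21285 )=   1935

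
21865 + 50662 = 72527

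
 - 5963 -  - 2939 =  - 3024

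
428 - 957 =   -  529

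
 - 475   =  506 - 981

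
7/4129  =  7/4129 =0.00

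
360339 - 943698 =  - 583359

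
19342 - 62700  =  -43358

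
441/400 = 1+41/400 = 1.10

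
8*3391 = 27128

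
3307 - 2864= 443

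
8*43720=349760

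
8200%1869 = 724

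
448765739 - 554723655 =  - 105957916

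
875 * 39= 34125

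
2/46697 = 2/46697 = 0.00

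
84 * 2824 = 237216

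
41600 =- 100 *(- 416 ) 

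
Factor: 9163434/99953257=2^1*3^1*7^1 * 19^1 * 59^ (-1 )*11483^1* 1694123^( - 1 )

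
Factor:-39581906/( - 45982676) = 2^ ( - 1)* 7^2*13^1*971^( - 1) * 11839^( - 1)*31069^1 = 19790953/22991338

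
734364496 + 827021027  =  1561385523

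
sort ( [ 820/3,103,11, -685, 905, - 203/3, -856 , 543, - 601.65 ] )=[ - 856 ,-685, - 601.65, - 203/3,11 , 103,820/3, 543,905 ] 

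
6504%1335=1164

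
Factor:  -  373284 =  - 2^2*3^2 * 10369^1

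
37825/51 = 741+2/3 =741.67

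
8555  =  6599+1956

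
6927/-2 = -6927/2=- 3463.50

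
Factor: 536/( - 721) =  - 2^3*7^( - 1 )*67^1*103^( - 1 ) 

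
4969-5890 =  - 921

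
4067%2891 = 1176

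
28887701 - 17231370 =11656331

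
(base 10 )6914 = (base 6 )52002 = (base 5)210124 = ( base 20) h5e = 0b1101100000010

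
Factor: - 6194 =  -2^1*19^1*163^1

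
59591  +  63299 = 122890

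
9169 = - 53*(-173) 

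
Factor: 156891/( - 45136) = -2^(- 4 )*3^1 * 13^( - 1 ) * 241^1  =  - 723/208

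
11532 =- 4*(-2883 ) 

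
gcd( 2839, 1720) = 1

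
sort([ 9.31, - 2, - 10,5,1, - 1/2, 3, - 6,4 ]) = [ - 10,-6, - 2,-1/2,1,  3 , 4, 5, 9.31]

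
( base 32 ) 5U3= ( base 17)140E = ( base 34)58v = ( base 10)6083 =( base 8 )13703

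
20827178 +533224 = 21360402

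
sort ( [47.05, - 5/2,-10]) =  [ - 10,-5/2,  47.05 ]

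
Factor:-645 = -3^1*5^1 * 43^1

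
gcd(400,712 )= 8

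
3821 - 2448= 1373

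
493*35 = 17255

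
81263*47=3819361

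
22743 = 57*399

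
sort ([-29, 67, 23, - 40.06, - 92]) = [-92,-40.06 , - 29 , 23,67]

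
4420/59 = 74 + 54/59 = 74.92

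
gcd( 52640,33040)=560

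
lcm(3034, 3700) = 151700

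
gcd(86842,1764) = 14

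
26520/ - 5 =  - 5304/1 = -5304.00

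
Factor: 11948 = 2^2 * 29^1*103^1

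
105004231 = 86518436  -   - 18485795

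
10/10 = 1 = 1.00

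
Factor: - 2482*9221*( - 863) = 19751068486 = 2^1*17^1 * 73^1*863^1*9221^1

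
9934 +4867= 14801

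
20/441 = 20/441= 0.05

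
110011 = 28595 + 81416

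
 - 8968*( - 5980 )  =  53628640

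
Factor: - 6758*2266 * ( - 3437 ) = 52632939436 = 2^2 *7^1 * 11^1*31^1*103^1*109^1*491^1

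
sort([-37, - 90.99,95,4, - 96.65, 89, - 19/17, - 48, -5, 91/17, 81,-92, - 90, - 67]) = [-96.65, - 92, - 90.99, - 90, - 67 , - 48, - 37, - 5, -19/17,4,91/17 , 81,89 , 95 ] 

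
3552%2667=885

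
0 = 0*47229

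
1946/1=1946 = 1946.00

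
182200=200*911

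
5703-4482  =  1221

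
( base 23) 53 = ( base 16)76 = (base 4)1312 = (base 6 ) 314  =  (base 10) 118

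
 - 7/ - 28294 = 1/4042 = 0.00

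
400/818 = 200/409 = 0.49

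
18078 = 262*69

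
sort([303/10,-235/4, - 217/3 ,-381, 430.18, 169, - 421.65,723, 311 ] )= [ - 421.65, - 381,-217/3, - 235/4, 303/10, 169,311, 430.18 , 723] 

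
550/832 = 275/416 = 0.66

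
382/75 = 5 + 7/75 = 5.09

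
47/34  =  47/34 = 1.38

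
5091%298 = 25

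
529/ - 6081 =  - 1  +  5552/6081 = -0.09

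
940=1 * 940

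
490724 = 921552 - 430828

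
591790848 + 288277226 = 880068074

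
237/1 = 237 =237.00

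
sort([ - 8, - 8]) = [ - 8,-8]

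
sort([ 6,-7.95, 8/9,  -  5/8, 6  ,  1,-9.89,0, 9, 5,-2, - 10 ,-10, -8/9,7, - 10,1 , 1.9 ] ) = [-10, - 10, - 10, - 9.89,-7.95,-2, - 8/9, - 5/8, 0,  8/9,1, 1,1.9,5,  6, 6, 7,  9 ] 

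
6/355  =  6/355 = 0.02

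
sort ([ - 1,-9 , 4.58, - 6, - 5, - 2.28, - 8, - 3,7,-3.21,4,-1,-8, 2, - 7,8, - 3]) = [ - 9, - 8 , - 8 , - 7, - 6, - 5 , - 3.21,  -  3,  -  3, - 2.28,-1, - 1, 2 , 4,4.58,7 , 8 ]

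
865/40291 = 865/40291=0.02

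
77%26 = 25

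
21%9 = 3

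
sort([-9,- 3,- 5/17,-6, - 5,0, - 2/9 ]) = [ - 9,-6,-5,- 3, - 5/17,  -  2/9,  0 ]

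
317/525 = 317/525 = 0.60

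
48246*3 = 144738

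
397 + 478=875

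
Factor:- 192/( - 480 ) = 2/5 = 2^1*5^( - 1 )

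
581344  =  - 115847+697191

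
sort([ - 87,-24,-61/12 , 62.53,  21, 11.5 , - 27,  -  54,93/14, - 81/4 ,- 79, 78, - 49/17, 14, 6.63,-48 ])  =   [ -87, - 79, - 54, - 48,-27, - 24 ,  -  81/4, - 61/12,  -  49/17, 6.63  ,  93/14 , 11.5, 14, 21,62.53, 78]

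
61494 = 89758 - 28264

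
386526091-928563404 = -542037313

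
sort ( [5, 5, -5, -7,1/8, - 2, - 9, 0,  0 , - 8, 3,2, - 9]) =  [ - 9, - 9, - 8, - 7, - 5  , - 2,0,  0,1/8 , 2,  3,  5,  5]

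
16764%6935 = 2894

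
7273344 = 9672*752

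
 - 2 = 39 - 41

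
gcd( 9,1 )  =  1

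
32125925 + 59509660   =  91635585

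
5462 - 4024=1438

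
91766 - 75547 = 16219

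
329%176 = 153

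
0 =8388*0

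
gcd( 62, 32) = 2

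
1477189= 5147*287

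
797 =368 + 429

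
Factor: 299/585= 3^( - 2 )*5^(  -  1)*23^1 = 23/45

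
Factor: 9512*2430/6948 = 2^2*3^3*5^1*29^1*41^1*193^( - 1 ) = 642060/193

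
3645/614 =3645/614 = 5.94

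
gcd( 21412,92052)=4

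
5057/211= 23 + 204/211   =  23.97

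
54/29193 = 18/9731 = 0.00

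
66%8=2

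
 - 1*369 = - 369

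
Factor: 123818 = 2^1*61909^1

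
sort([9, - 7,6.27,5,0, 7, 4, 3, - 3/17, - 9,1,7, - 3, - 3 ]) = [-9, - 7, -3,-3, - 3/17, 0, 1,3,4, 5,6.27, 7, 7, 9]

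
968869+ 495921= 1464790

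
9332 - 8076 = 1256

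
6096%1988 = 132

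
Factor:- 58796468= - 2^2*131^1*112207^1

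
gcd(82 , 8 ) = 2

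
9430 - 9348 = 82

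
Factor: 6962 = 2^1*59^2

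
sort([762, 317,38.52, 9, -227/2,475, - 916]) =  [ -916 , - 227/2, 9, 38.52,317,  475,762 ]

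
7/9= 7/9=0.78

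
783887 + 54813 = 838700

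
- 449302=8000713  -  8450015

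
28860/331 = 28860/331 = 87.19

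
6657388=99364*67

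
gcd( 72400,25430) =10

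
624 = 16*39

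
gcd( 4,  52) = 4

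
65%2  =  1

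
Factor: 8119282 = 2^1*53^1*76597^1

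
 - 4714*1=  - 4714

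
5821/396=5821/396= 14.70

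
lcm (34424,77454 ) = 309816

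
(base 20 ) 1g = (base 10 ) 36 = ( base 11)33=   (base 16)24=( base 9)40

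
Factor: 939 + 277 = 2^6*19^1 = 1216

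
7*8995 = 62965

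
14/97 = 14/97=0.14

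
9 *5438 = 48942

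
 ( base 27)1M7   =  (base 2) 10100110010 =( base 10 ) 1330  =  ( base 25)235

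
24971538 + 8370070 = 33341608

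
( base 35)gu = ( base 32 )ie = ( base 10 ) 590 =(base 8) 1116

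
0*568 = 0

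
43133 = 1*43133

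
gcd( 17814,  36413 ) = 1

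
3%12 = 3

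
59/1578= 59/1578 = 0.04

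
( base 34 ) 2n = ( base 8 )133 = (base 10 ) 91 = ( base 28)37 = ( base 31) 2T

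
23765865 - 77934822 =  - 54168957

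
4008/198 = 668/33= 20.24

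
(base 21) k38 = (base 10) 8891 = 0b10001010111011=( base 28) b9f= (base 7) 34631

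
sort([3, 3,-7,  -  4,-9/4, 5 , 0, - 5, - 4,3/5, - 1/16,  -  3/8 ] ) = [ - 7 , - 5, - 4, - 4, - 9/4,-3/8, - 1/16, 0, 3/5, 3 , 3,5 ]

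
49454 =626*79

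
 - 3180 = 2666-5846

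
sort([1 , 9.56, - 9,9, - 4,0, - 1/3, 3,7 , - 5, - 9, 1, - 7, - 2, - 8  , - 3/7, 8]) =[ - 9, - 9, - 8, - 7  , - 5, - 4, - 2,  -  3/7,  -  1/3, 0,  1,1,  3,7 , 8, 9, 9.56 ]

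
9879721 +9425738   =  19305459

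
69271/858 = 69271/858 = 80.74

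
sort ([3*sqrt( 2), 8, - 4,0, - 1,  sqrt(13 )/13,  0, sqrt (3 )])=[ - 4, - 1, 0,  0,sqrt( 13 ) /13,sqrt(3 ), 3*sqrt( 2 ), 8]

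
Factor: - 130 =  - 2^1*5^1*13^1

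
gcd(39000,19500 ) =19500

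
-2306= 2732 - 5038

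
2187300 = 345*6340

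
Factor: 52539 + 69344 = 121883 = 121883^1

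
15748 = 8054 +7694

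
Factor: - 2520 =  -2^3*3^2 * 5^1*7^1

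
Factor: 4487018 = 2^1 * 73^2 * 421^1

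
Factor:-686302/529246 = -839/647 = - 647^( - 1)*839^1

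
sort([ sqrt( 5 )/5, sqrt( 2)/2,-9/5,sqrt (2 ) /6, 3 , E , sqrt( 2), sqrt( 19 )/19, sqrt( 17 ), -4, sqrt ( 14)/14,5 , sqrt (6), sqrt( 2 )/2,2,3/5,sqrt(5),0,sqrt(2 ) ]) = [ - 4, - 9/5,0, sqrt(19) /19 , sqrt (2 )/6, sqrt( 14)/14,sqrt( 5 )/5 , 3/5,sqrt( 2)/2,sqrt(2) /2,sqrt( 2),sqrt(2 ),2,sqrt( 5 ),sqrt(6 ),E,3,sqrt(17 ),5]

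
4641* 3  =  13923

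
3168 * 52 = 164736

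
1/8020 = 1/8020=0.00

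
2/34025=2/34025 = 0.00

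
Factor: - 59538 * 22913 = -2^1*3^1*11^1*2083^1* 9923^1 = -1364194194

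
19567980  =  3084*6345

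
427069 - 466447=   -  39378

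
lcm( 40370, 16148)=80740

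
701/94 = 701/94 = 7.46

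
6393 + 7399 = 13792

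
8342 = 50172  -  41830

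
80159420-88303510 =-8144090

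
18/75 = 6/25 = 0.24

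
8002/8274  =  4001/4137 = 0.97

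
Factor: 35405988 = 2^2*3^1 * 2950499^1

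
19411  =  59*329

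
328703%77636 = 18159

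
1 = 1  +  0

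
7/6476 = 7/6476 = 0.00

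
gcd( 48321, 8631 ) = 63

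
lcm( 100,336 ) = 8400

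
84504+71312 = 155816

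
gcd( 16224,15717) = 507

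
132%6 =0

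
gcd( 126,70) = 14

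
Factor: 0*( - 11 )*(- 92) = 0   =  0^1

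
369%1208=369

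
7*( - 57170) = - 400190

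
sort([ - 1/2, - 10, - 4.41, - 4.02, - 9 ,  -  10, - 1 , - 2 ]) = [ -10,  -  10 ,  -  9,-4.41,-4.02, - 2,  -  1,-1/2 ]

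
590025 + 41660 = 631685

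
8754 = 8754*1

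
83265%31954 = 19357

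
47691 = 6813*7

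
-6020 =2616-8636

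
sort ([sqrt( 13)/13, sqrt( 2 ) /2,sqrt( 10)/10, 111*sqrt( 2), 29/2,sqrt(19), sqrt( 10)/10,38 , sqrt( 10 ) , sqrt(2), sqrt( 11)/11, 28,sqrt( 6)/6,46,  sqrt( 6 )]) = [sqrt(  13 )/13,sqrt(11) /11, sqrt (10) /10,  sqrt( 10 )/10 , sqrt( 6) /6,  sqrt( 2)/2,sqrt( 2 ),sqrt( 6 ),sqrt(10),sqrt ( 19 ) , 29/2,28,  38,46 , 111*sqrt( 2)]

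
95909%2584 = 301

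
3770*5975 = 22525750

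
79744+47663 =127407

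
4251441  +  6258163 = 10509604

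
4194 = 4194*1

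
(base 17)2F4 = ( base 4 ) 31011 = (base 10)837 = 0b1101000101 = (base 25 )18c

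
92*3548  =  326416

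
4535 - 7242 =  - 2707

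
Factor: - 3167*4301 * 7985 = -108765816995 = -5^1*11^1*17^1*23^1 * 1597^1*3167^1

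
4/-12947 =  - 4/12947 = - 0.00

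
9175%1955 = 1355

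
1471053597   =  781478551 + 689575046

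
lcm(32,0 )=0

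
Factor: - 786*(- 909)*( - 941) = - 672320034 = - 2^1*3^3 * 101^1*131^1*941^1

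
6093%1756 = 825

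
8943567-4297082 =4646485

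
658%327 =4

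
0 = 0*1251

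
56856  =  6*9476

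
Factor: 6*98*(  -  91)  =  -53508=-2^2* 3^1*7^3*13^1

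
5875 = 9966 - 4091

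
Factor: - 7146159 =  - 3^1*563^1*4231^1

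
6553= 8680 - 2127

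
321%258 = 63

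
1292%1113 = 179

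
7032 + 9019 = 16051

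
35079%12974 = 9131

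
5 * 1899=9495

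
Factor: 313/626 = 1/2 = 2^( - 1 )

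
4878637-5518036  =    -  639399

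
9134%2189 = 378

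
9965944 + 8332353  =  18298297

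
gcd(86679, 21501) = 9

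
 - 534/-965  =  534/965 =0.55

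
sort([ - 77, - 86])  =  [ - 86, - 77]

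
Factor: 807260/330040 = 2^(  -  1 )*37^( - 1) * 181^1 = 181/74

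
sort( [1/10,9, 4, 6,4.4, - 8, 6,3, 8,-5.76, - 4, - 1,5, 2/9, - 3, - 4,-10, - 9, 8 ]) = [ - 10, - 9, - 8,-5.76, - 4, - 4, - 3, - 1,1/10 , 2/9, 3, 4, 4.4, 5, 6, 6, 8,8, 9]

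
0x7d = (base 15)85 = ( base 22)5f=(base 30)45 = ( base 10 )125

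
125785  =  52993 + 72792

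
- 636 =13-649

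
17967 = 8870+9097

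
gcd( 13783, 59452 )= 1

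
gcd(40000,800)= 800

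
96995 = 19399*5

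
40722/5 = 8144 + 2/5 = 8144.40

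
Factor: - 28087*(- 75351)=2116383537 = 3^1*25117^1*28087^1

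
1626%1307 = 319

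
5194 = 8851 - 3657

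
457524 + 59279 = 516803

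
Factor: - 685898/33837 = -2^1*3^( - 1) * 11279^(- 1)*342949^1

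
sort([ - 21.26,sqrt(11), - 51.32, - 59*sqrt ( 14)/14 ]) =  [ - 51.32, - 21.26,-59*sqrt(14)/14,sqrt(11) ]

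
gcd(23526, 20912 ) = 2614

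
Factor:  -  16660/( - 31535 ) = 28/53 = 2^2 * 7^1 * 53^( - 1) 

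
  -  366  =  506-872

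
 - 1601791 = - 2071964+470173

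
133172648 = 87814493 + 45358155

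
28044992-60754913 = -32709921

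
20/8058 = 10/4029 = 0.00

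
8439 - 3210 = 5229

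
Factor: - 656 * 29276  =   - 19205056=- 2^6 * 13^1 * 41^1 * 563^1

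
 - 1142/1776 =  - 1  +  317/888 = - 0.64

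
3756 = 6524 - 2768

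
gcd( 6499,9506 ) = 97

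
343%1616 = 343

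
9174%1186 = 872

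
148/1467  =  148/1467 = 0.10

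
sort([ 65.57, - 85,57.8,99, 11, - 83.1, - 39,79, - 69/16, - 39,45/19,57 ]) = [ - 85, - 83.1, - 39, - 39, - 69/16,45/19,11,57, 57.8,65.57, 79 , 99 ]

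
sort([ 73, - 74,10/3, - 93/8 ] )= [ - 74 , - 93/8,  10/3,73] 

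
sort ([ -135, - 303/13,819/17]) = [-135, - 303/13,819/17]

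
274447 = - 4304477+4578924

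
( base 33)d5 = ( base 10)434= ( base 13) 275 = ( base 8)662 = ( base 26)gi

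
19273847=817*23591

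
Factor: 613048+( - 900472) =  - 287424   =  - 2^6 * 3^2 * 499^1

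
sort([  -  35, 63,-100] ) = [ - 100, - 35,63 ]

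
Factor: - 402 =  - 2^1*3^1*67^1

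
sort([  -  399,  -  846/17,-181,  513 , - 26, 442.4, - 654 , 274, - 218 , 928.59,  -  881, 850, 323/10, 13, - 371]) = [ - 881,-654, - 399 , - 371 , - 218 ,  -  181 ,-846/17,  -  26,13, 323/10 , 274,442.4 , 513,850 , 928.59]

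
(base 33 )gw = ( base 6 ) 2332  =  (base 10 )560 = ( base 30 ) IK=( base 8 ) 1060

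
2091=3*697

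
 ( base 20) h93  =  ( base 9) 10518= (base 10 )6983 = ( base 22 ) e99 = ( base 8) 15507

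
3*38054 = 114162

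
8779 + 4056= 12835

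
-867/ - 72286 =867/72286 = 0.01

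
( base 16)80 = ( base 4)2000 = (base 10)128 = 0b10000000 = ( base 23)5d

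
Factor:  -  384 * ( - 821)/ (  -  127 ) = -2^7*3^1*127^( - 1)*821^1 = - 315264/127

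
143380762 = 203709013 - 60328251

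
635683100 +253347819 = 889030919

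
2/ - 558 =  - 1/279 = - 0.00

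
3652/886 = 1826/443 = 4.12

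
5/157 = 5/157 = 0.03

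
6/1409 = 6/1409= 0.00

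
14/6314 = 1/451 = 0.00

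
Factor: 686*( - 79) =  - 2^1*7^3*79^1 = -  54194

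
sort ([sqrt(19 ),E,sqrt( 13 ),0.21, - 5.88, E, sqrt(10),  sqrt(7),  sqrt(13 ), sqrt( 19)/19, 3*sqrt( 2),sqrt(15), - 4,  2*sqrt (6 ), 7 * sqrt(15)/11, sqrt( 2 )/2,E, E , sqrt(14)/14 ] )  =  [ - 5.88 , - 4,0.21,sqrt(19)/19, sqrt(14)/14, sqrt(2)/2, 7*sqrt( 15 )/11, sqrt(7),E,E, E,E, sqrt(10), sqrt(13 ) , sqrt(13),sqrt(15 ), 3*sqrt ( 2), sqrt(19),  2*sqrt(6 )] 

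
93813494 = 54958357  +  38855137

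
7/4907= 1/701 =0.00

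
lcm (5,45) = 45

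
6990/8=3495/4=873.75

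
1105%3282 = 1105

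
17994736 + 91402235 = 109396971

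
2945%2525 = 420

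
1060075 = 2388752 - 1328677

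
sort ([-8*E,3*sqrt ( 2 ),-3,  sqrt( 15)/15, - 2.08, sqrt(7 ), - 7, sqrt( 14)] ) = [  -  8*E, - 7, - 3 , - 2.08 , sqrt( 15) /15,sqrt(7),sqrt( 14 ),3*sqrt( 2 )]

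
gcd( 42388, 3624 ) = 4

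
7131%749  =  390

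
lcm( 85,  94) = 7990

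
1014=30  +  984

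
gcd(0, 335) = 335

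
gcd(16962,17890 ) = 2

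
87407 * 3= 262221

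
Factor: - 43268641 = - 13^1 * 1061^1*3137^1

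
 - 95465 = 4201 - 99666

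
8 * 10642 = 85136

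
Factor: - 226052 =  - 2^2*31^1*1823^1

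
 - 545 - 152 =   -  697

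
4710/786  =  5 + 130/131 = 5.99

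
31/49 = 31/49=0.63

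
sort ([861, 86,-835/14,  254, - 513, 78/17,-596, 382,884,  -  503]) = [-596 , - 513 , - 503, - 835/14, 78/17, 86, 254,382,861, 884]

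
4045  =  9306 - 5261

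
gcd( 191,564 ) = 1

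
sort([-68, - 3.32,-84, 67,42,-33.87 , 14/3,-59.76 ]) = [-84,-68, - 59.76, - 33.87, - 3.32, 14/3,42, 67 ]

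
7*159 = 1113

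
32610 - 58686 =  - 26076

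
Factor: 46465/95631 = 3^( - 1 )*5^1* 127^(-1)*251^ ( - 1 )*9293^1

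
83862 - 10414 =73448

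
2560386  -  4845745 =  - 2285359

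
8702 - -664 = 9366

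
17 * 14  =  238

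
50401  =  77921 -27520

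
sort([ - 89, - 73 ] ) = [ - 89, - 73]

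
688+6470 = 7158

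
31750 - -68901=100651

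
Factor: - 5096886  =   - 2^1*3^1*849481^1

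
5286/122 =43+20/61 = 43.33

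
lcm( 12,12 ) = 12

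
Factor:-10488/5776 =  - 2^( - 1) *3^1*19^( - 1 ) * 23^1 = -69/38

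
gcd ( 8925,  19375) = 25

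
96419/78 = 1236  +  11/78 = 1236.14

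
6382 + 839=7221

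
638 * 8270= 5276260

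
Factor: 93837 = 3^1*31^1*1009^1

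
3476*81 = 281556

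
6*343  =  2058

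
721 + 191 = 912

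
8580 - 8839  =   - 259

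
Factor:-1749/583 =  - 3^1 = - 3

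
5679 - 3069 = 2610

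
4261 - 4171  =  90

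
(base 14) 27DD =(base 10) 7055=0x1b8f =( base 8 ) 15617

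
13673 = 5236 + 8437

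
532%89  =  87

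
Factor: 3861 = 3^3*11^1*13^1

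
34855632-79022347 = - 44166715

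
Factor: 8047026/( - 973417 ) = -2^1*3^4*13^1*47^ (-1)*139^( - 1)*149^ ( - 1)*3821^1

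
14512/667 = 14512/667 =21.76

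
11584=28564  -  16980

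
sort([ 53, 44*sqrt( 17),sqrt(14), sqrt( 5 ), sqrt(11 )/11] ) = [ sqrt( 11) /11, sqrt(5),sqrt( 14),53, 44*sqrt(17)]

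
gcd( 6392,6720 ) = 8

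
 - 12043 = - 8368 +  - 3675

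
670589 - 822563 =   -  151974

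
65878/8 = 32939/4 = 8234.75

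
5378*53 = 285034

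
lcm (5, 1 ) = 5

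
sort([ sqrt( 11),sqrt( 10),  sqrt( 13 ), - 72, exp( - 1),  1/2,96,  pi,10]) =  [-72, exp( - 1), 1/2, pi, sqrt(10),sqrt ( 11), sqrt (13 ),  10, 96 ]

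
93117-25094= 68023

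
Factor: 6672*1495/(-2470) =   -  76728/19 = -2^3*3^1*19^( - 1) * 23^1*139^1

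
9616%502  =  78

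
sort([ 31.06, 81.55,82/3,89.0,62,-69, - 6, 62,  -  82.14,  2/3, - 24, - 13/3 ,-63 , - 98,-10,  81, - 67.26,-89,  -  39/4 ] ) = [ -98,  -  89,- 82.14,  -  69, - 67.26, - 63,  -  24,-10, - 39/4, - 6, - 13/3,2/3,  82/3,31.06, 62,62,81,81.55,  89.0] 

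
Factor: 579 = 3^1*193^1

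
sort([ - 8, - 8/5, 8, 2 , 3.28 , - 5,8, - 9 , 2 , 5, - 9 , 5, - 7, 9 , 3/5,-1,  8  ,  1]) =[ - 9, - 9,-8,-7, - 5, - 8/5, - 1 , 3/5, 1, 2 , 2, 3.28, 5, 5,8, 8,8, 9] 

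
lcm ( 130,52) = 260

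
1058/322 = 3 +2/7 = 3.29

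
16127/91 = 177 + 20/91 = 177.22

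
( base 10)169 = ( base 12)121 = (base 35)4t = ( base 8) 251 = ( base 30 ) 5j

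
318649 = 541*589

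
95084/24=3961 + 5/6 = 3961.83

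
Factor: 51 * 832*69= 2927808 = 2^6*3^2  *13^1* 17^1 * 23^1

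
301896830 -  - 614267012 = 916163842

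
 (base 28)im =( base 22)11k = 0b1000001110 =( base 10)526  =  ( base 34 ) fg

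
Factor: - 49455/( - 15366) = 2^( - 1 )*3^1*5^1 *7^1 *13^(-1) * 157^1 * 197^( - 1) = 16485/5122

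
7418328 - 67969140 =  - 60550812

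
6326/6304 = 3163/3152 =1.00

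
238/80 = 2 + 39/40 = 2.98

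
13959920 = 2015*6928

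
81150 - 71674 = 9476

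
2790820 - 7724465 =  - 4933645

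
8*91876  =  735008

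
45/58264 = 45/58264 = 0.00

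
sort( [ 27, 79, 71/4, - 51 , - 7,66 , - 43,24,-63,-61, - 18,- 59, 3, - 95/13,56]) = [ - 63, - 61, - 59,-51,-43, -18, - 95/13,-7, 3,71/4, 24, 27, 56,  66, 79 ]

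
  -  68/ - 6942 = 34/3471 = 0.01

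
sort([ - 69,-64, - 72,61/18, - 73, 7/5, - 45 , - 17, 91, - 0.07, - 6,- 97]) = [ - 97, - 73, - 72, - 69, - 64, - 45, - 17, -6, - 0.07, 7/5, 61/18,  91] 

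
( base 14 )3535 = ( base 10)9259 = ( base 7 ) 35665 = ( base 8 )22053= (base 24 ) g1j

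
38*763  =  28994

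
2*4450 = 8900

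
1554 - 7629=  - 6075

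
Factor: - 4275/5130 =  - 5/6 = -2^( - 1) * 3^( - 1)*5^1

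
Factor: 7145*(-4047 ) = -3^1*5^1*19^1*71^1*1429^1=- 28915815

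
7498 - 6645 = 853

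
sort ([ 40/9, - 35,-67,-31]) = [ - 67, - 35, - 31,40/9]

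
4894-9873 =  - 4979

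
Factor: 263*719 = 263^1*719^1 = 189097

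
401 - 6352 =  - 5951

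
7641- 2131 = 5510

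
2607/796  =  2607/796 = 3.28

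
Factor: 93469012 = 2^2*7^1* 13^1*41^1 * 6263^1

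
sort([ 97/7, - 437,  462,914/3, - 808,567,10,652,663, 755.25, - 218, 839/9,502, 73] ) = [-808,-437, - 218,10,97/7, 73, 839/9,914/3, 462,502,567, 652, 663,  755.25]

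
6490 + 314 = 6804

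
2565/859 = 2565/859 = 2.99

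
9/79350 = 3/26450 = 0.00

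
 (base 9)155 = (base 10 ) 131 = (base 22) 5L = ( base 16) 83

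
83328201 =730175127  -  646846926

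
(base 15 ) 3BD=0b1101010101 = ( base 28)12D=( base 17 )2G3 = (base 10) 853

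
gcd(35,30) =5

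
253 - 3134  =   - 2881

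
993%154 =69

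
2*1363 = 2726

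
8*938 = 7504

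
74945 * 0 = 0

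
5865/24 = 1955/8 = 244.38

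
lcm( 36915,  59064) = 295320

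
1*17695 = 17695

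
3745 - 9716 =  - 5971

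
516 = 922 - 406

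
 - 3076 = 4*(-769)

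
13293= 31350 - 18057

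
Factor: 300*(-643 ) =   -  192900=-2^2*3^1*5^2 * 643^1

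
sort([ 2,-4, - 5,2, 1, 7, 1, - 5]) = [ - 5, - 5, - 4,  1, 1, 2, 2,7]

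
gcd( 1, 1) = 1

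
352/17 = 352/17 = 20.71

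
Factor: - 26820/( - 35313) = 2^2*  3^1*5^1 * 79^( - 1 ) = 60/79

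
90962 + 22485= 113447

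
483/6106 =483/6106 = 0.08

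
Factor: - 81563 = - 81563^1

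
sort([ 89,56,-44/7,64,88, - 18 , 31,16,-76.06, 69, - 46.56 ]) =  [-76.06,-46.56,-18,-44/7,  16, 31, 56, 64,69, 88, 89]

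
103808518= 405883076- 302074558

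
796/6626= 398/3313 = 0.12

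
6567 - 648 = 5919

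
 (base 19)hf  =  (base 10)338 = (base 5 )2323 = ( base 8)522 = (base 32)ai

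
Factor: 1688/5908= 2^1*7^( - 1) = 2/7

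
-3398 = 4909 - 8307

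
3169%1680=1489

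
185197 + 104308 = 289505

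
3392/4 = 848 = 848.00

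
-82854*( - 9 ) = 745686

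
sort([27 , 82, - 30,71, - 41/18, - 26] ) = [ - 30,- 26, - 41/18,27,71, 82 ]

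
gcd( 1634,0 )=1634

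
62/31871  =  62/31871 = 0.00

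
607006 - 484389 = 122617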